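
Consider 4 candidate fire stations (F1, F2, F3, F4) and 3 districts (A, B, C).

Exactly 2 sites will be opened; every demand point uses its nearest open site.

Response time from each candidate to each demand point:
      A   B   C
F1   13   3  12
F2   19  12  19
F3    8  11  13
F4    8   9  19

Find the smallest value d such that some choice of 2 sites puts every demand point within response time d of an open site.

12

Open {F1, F3}.
  Farthest demand point is C at response time 12 (to F1); all others are ≤ 12.
With {F1, F4} the worst case is 12.
With {F1, F2} the worst case is 13.
No size-2 selection achieves below 12.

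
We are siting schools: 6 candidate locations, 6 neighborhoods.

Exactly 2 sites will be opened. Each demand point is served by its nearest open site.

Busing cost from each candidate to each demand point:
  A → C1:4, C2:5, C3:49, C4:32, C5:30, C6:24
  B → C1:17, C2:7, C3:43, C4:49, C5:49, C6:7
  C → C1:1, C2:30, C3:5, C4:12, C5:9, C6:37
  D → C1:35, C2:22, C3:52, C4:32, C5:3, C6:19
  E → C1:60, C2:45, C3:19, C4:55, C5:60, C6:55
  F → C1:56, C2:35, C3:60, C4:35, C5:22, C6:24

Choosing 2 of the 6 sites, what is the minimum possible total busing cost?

Open {B, C}.
  C1→C 1, C2→B 7, C3→C 5, C4→C 12, C5→C 9, C6→B 7  ⇒ total 41.
Compare {A, C}: total 56.
Compare {C, D}: total 62.
No size-2 selection does better; minimum is 41.

41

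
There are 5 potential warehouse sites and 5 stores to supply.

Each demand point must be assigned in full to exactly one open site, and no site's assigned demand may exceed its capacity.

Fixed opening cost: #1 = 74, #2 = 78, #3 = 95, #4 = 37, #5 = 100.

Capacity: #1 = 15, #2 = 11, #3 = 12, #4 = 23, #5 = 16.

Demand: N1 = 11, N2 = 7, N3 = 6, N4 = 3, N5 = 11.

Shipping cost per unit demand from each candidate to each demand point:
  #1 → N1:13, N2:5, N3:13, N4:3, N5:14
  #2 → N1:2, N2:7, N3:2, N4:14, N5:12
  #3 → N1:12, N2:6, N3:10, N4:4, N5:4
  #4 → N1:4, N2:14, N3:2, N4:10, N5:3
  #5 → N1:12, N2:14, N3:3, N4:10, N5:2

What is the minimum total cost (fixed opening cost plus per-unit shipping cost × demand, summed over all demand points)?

Open {#1, #2, #4}; cheapest assignment that respects the capacities:
  #1 (cap 15, load 10): N2, N4 — cost 7×5 + 3×3 = 44
  #2 (cap 11, load 11): N1 — cost 11×2 = 22
  #4 (cap 23, load 17): N3, N5 — cost 6×2 + 11×3 = 45
  Shipping 111, fixed 189 → total 300.
  Any other capacity-feasible assignment to {#1, #2, #4} ships for at least 111.
Compare {#2, #3, #4}: its best feasible assignment gives total 331.
Compare {#1, #4, #5}: its best feasible assignment gives total 333.
Every other set of open sites that can feasibly serve all demand totals ≥ 331 even under its best assignment. Minimum: 300.

300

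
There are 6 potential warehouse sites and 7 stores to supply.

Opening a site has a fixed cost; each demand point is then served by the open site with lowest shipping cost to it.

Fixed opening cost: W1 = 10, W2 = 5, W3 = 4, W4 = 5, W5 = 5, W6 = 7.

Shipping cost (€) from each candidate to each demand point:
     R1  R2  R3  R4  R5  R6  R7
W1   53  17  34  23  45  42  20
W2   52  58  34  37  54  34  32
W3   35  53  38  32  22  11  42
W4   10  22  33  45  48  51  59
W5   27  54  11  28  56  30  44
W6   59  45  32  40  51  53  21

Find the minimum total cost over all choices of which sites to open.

Open {W1, W3, W4, W5}: assign each demand point to its cheapest open site.
  R1→W4 10, R2→W1 17, R3→W5 11, R4→W1 23, R5→W3 22, R6→W3 11, R7→W1 20
  shipping cost 114, fixed 24 → total 138.
Compare {W1, W2, W3, W4, W5}: shipping cost 114 + fixed 29 = 143.
Compare {W1, W3, W4, W5, W6}: shipping cost 114 + fixed 31 = 145.
Compare {W3, W4, W5, W6}: shipping cost 125 + fixed 21 = 146.
All other subsets cost ≥ 143. Minimum total cost: 138.

138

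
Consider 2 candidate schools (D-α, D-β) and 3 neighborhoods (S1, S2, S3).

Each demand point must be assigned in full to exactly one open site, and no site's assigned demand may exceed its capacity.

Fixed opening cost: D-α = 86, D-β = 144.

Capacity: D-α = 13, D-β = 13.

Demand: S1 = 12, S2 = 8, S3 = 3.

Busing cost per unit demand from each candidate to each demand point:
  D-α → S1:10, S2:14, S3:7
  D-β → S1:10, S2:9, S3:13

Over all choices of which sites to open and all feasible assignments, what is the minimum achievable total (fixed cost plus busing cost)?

Open {D-α, D-β}; cheapest assignment that respects the capacities:
  D-α (cap 13, load 12): S1 — cost 12×10 = 120
  D-β (cap 13, load 11): S2, S3 — cost 8×9 + 3×13 = 111
  Shipping 231, fixed 230 → total 461.
  Any other capacity-feasible assignment to {D-α, D-β} ships for at least 231.
Total demand is 23 and no other set of sites has combined capacity ≥ 23, so {D-α, D-β} is the only feasible choice of open sites. Minimum: 461.

461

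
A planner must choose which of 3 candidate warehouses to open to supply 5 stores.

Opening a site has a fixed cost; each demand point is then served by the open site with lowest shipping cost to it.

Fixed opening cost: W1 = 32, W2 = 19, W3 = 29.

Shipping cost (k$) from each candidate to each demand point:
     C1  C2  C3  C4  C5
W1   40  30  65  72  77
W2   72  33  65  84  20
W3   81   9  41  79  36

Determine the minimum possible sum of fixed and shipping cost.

259

Open {W1, W3}: assign each demand point to its cheapest open site.
  C1→W1 40, C2→W3 9, C3→W3 41, C4→W1 72, C5→W3 36
  shipping cost 198, fixed 61 → total 259.
Compare {W1, W2, W3}: shipping cost 182 + fixed 80 = 262.
Compare {W2, W3}: shipping cost 221 + fixed 48 = 269.
Compare {W3}: shipping cost 246 + fixed 29 = 275.
All other subsets cost ≥ 262. Minimum total cost: 259.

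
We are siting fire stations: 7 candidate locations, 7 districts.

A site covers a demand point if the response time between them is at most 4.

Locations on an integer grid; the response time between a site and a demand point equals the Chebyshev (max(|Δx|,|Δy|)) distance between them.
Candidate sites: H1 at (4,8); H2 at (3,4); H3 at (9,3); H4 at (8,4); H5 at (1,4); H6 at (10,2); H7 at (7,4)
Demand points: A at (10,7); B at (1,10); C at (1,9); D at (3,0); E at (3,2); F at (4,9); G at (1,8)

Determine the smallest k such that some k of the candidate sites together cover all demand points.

Coverage sets (demand points within 4 of each site):
  H1: {B, C, F, G}
  H2: {D, E, G}
  H3: {A}
  H4: {A}
  H5: {D, E, G}
  H6: {}
  H7: {A, D, E}
No single site covers all 7 demand points.
But {H1, H7} covers everything, so the minimum is 2.

2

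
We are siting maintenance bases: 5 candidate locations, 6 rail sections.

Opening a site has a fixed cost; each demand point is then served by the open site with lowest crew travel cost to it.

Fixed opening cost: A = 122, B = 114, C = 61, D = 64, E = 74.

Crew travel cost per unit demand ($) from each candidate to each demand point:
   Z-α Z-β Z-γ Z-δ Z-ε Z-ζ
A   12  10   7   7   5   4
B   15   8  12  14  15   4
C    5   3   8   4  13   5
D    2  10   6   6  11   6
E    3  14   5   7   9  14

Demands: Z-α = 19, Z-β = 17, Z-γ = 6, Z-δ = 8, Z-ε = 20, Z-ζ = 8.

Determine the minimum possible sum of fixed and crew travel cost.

Open {C, E}: assign each demand point to its cheapest open site.
  Z-α→E 19×3=57, Z-β→C 17×3=51, Z-γ→E 6×5=30, Z-δ→C 8×4=32, Z-ε→E 20×9=180, Z-ζ→C 8×5=40
  crew travel cost 390, fixed 135 → total 525.
Compare {A, C}: crew travel cost 352 + fixed 183 = 535.
Compare {A, C, D}: crew travel cost 289 + fixed 247 = 536.
Compare {C, D}: crew travel cost 417 + fixed 125 = 542.
All other subsets cost ≥ 535. Minimum total cost: 525.

525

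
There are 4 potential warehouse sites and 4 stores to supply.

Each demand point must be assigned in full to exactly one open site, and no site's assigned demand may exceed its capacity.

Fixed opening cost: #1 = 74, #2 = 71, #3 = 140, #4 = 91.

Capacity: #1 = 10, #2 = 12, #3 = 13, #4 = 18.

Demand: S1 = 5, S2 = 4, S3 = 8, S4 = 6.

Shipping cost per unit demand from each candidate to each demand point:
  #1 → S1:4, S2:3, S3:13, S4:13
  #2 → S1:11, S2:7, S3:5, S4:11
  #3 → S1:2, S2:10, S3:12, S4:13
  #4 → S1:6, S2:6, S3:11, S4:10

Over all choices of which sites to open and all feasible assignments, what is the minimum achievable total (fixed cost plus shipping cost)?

316

Open {#2, #4}; cheapest assignment that respects the capacities:
  #2 (cap 12, load 8): S3 — cost 8×5 = 40
  #4 (cap 18, load 15): S1, S2, S4 — cost 5×6 + 4×6 + 6×10 = 114
  Shipping 154, fixed 162 → total 316.
  Any other capacity-feasible assignment to {#2, #4} ships for at least 154.
Compare {#1, #4}: its best feasible assignment gives total 345.
Compare {#2, #3}: its best feasible assignment gives total 367.
Every other set of open sites that can feasibly serve all demand totals ≥ 345 even under its best assignment. Minimum: 316.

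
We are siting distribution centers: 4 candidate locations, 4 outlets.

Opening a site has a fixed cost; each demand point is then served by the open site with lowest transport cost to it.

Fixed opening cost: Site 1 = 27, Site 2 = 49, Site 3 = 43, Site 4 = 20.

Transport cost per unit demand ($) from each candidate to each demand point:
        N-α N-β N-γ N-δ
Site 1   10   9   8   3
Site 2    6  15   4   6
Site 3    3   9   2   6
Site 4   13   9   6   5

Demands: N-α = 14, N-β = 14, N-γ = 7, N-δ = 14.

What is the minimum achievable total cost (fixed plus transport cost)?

294

Open {Site 1, Site 3}: assign each demand point to its cheapest open site.
  N-α→Site 3 14×3=42, N-β→Site 1 14×9=126, N-γ→Site 3 7×2=14, N-δ→Site 1 14×3=42
  transport cost 224, fixed 70 → total 294.
Compare {Site 3}: transport cost 266 + fixed 43 = 309.
Compare {Site 1, Site 3, Site 4}: transport cost 224 + fixed 90 = 314.
Compare {Site 3, Site 4}: transport cost 252 + fixed 63 = 315.
All other subsets cost ≥ 309. Minimum total cost: 294.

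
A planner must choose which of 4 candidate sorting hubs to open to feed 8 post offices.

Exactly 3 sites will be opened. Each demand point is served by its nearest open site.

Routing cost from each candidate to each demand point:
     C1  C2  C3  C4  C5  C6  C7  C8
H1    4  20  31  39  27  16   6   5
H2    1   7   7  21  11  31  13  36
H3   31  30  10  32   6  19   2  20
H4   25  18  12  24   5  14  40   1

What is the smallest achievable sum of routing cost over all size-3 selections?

58

Open {H2, H3, H4}.
  C1→H2 1, C2→H2 7, C3→H2 7, C4→H2 21, C5→H4 5, C6→H4 14, C7→H3 2, C8→H4 1  ⇒ total 58.
Compare {H1, H2, H4}: total 62.
Compare {H1, H2, H3}: total 65.
No size-3 selection does better; minimum is 58.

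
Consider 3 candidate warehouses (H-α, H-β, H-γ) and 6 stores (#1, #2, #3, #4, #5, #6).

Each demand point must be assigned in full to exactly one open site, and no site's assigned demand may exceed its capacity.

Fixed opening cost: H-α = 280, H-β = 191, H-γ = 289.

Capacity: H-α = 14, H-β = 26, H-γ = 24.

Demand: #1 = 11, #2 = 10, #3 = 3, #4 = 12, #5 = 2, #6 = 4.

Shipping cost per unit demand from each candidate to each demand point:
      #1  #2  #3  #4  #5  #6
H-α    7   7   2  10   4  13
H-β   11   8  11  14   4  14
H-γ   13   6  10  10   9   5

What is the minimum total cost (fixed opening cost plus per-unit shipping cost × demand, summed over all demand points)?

Open {H-β, H-γ}; cheapest assignment that respects the capacities:
  H-β (cap 26, load 23): #1, #2, #5 — cost 11×11 + 10×8 + 2×4 = 209
  H-γ (cap 24, load 19): #3, #4, #6 — cost 3×10 + 12×10 + 4×5 = 170
  Shipping 379, fixed 480 → total 859.
  Any other capacity-feasible assignment to {H-β, H-γ} ships for at least 379.
Compare {H-α, H-β, H-γ}: its best feasible assignment gives total 1071.
Every other set of open sites that can feasibly serve all demand totals ≥ 1071 even under its best assignment. Minimum: 859.

859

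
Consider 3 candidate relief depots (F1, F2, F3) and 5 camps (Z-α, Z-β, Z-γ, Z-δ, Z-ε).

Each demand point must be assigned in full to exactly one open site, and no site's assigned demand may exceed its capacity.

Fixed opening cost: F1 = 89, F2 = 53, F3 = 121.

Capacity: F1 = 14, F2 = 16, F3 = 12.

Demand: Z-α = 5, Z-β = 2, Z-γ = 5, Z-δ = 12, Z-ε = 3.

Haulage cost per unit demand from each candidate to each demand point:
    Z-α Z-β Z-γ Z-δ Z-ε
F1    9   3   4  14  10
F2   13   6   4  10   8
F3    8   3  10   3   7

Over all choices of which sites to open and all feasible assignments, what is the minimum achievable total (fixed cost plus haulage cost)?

Open {F2, F3}; cheapest assignment that respects the capacities:
  F2 (cap 16, load 15): Z-α, Z-β, Z-γ, Z-ε — cost 5×13 + 2×6 + 5×4 + 3×8 = 121
  F3 (cap 12, load 12): Z-δ — cost 12×3 = 36
  Shipping 157, fixed 174 → total 331.
  Any other capacity-feasible assignment to {F2, F3} ships for at least 157.
Compare {F1, F2}: its best feasible assignment gives total 357.
Compare {F1, F2, F3}: its best feasible assignment gives total 394.
Every other set of open sites that can feasibly serve all demand totals ≥ 357 even under its best assignment. Minimum: 331.

331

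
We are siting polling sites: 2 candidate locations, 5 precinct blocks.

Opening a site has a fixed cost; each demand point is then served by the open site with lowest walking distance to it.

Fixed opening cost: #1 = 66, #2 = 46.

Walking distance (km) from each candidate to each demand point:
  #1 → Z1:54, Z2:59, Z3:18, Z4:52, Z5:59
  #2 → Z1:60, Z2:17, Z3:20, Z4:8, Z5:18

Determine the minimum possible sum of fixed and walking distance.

Open {#2}: assign each demand point to its cheapest open site.
  Z1→#2 60, Z2→#2 17, Z3→#2 20, Z4→#2 8, Z5→#2 18
  walking distance 123, fixed 46 → total 169.
Compare {#1, #2}: walking distance 115 + fixed 112 = 227.
Compare {#1}: walking distance 242 + fixed 66 = 308.

169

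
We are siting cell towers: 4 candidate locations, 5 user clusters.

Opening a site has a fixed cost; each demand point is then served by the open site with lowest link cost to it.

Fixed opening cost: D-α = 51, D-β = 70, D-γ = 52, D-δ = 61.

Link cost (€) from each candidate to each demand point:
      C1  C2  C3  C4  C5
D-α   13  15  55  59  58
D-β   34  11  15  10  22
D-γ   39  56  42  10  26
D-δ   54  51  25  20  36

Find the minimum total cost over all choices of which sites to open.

Open {D-β}: assign each demand point to its cheapest open site.
  C1→D-β 34, C2→D-β 11, C3→D-β 15, C4→D-β 10, C5→D-β 22
  link cost 92, fixed 70 → total 162.
Compare {D-α, D-β}: link cost 71 + fixed 121 = 192.
Compare {D-α, D-γ}: link cost 106 + fixed 103 = 209.
Compare {D-β, D-γ}: link cost 92 + fixed 122 = 214.
All other subsets cost ≥ 192. Minimum total cost: 162.

162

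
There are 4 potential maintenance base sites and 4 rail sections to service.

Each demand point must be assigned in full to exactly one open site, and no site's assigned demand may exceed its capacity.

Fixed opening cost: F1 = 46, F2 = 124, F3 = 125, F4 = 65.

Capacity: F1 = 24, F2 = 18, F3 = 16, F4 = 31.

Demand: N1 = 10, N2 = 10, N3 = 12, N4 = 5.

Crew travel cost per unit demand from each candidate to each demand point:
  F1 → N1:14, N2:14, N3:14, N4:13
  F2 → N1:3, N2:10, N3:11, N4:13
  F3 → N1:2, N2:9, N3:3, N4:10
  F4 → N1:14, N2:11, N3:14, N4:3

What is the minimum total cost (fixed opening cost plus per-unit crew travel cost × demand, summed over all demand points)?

Open {F3, F4}; cheapest assignment that respects the capacities:
  F3 (cap 16, load 12): N3 — cost 12×3 = 36
  F4 (cap 31, load 25): N1, N2, N4 — cost 10×14 + 10×11 + 5×3 = 265
  Shipping 301, fixed 190 → total 491.
  Any other capacity-feasible assignment to {F3, F4} ships for at least 301.
Compare {F2, F3, F4}: its best feasible assignment gives total 505.
Compare {F2, F4}: its best feasible assignment gives total 512.
Every other set of open sites that can feasibly serve all demand totals ≥ 505 even under its best assignment. Minimum: 491.

491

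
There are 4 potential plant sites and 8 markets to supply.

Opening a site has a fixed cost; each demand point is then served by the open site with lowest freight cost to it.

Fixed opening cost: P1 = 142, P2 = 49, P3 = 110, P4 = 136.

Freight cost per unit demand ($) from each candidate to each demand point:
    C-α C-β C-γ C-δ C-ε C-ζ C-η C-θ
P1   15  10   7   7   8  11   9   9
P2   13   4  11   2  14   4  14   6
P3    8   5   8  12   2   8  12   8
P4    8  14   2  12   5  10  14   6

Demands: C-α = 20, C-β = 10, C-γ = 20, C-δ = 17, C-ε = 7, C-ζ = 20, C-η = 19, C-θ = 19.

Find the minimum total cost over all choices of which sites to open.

Open {P2, P4}: assign each demand point to its cheapest open site.
  C-α→P4 20×8=160, C-β→P2 10×4=40, C-γ→P4 20×2=40, C-δ→P2 17×2=34, C-ε→P4 7×5=35, C-ζ→P2 20×4=80, C-η→P2 19×14=266, C-θ→P2 19×6=114
  freight cost 769, fixed 185 → total 954.
Compare {P2, P3}: freight cost 830 + fixed 159 = 989.
Compare {P1, P2, P4}: freight cost 674 + fixed 327 = 1001.
Compare {P2, P3, P4}: freight cost 710 + fixed 295 = 1005.
All other subsets cost ≥ 989. Minimum total cost: 954.

954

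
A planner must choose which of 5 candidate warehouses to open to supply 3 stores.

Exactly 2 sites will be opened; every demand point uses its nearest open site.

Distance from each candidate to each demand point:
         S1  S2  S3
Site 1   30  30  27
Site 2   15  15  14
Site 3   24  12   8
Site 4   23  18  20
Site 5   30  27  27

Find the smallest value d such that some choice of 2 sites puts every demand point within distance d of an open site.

15

Open {Site 1, Site 2}.
  Farthest demand point is S1 at distance 15 (to Site 2); all others are ≤ 15.
With {Site 2, Site 3} the worst case is 15.
With {Site 2, Site 4} the worst case is 15.
No size-2 selection achieves below 15.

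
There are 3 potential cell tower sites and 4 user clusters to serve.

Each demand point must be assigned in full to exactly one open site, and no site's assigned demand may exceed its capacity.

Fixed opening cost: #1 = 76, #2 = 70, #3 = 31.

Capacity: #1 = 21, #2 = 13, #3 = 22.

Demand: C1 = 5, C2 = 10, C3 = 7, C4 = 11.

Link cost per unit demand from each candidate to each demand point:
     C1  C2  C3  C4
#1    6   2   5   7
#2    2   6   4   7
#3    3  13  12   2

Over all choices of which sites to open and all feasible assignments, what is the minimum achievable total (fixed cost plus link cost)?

199

Open {#1, #3}; cheapest assignment that respects the capacities:
  #1 (cap 21, load 17): C2, C3 — cost 10×2 + 7×5 = 55
  #3 (cap 22, load 16): C1, C4 — cost 5×3 + 11×2 = 37
  Shipping 92, fixed 107 → total 199.
  Any other capacity-feasible assignment to {#1, #3} ships for at least 92.
Compare {#1, #2, #3}: its best feasible assignment gives total 257.
Compare {#1, #2}: its best feasible assignment gives total 281.
Every other set of open sites that can feasibly serve all demand totals ≥ 257 even under its best assignment. Minimum: 199.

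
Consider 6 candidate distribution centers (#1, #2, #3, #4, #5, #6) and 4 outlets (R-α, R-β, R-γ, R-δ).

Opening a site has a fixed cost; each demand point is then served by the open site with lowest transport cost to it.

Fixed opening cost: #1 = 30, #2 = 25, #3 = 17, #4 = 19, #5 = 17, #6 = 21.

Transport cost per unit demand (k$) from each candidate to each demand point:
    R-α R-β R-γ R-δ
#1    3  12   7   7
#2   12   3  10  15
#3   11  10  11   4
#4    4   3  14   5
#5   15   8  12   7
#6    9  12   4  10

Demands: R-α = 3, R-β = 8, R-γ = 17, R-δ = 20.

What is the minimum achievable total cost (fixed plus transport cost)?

Open {#3, #4, #6}: assign each demand point to its cheapest open site.
  R-α→#4 3×4=12, R-β→#4 8×3=24, R-γ→#6 17×4=68, R-δ→#3 20×4=80
  transport cost 184, fixed 57 → total 241.
Compare {#4, #6}: transport cost 204 + fixed 40 = 244.
Compare {#3, #4, #5, #6}: transport cost 184 + fixed 74 = 258.
Compare {#4, #5, #6}: transport cost 204 + fixed 57 = 261.
All other subsets cost ≥ 244. Minimum total cost: 241.

241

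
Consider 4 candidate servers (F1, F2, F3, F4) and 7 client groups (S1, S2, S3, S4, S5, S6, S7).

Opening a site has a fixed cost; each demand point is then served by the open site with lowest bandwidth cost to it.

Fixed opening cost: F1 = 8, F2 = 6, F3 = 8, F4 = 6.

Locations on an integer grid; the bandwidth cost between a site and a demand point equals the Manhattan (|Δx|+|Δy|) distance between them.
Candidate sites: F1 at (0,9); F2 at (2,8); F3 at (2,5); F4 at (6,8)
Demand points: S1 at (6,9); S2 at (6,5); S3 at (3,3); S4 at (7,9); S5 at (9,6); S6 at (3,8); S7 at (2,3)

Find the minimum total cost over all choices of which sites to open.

33

Open {F3, F4}: assign each demand point to its cheapest open site.
  S1→F4 1, S2→F4 3, S3→F3 3, S4→F4 2, S5→F4 5, S6→F4 3, S7→F3 2
  bandwidth cost 19, fixed 14 → total 33.
Compare {F2, F4}: bandwidth cost 23 + fixed 12 = 35.
Compare {F4}: bandwidth cost 31 + fixed 6 = 37.
Compare {F2, F3, F4}: bandwidth cost 17 + fixed 20 = 37.
All other subsets cost ≥ 35. Minimum total cost: 33.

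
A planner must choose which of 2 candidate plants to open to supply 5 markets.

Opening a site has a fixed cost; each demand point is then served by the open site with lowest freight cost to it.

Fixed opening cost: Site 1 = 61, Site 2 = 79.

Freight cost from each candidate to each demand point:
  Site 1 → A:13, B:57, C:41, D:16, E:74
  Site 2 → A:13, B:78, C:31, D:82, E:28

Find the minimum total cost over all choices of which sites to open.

Open {Site 1}: assign each demand point to its cheapest open site.
  A→Site 1 13, B→Site 1 57, C→Site 1 41, D→Site 1 16, E→Site 1 74
  freight cost 201, fixed 61 → total 262.
Compare {Site 1, Site 2}: freight cost 145 + fixed 140 = 285.
Compare {Site 2}: freight cost 232 + fixed 79 = 311.

262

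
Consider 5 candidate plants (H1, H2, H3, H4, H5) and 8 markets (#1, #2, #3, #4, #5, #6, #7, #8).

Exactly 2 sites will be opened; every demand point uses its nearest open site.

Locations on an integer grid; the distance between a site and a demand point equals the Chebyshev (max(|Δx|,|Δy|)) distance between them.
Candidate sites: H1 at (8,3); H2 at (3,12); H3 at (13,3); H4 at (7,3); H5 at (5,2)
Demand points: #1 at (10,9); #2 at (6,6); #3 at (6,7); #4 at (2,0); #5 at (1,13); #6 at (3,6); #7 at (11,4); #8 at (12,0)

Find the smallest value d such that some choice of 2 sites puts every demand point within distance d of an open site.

6

Open {H1, H2}.
  Farthest demand point is #1 at distance 6 (to H1); all others are ≤ 6.
With {H2, H4} the worst case is 6.
With {H2, H5} the worst case is 7.
No size-2 selection achieves below 6.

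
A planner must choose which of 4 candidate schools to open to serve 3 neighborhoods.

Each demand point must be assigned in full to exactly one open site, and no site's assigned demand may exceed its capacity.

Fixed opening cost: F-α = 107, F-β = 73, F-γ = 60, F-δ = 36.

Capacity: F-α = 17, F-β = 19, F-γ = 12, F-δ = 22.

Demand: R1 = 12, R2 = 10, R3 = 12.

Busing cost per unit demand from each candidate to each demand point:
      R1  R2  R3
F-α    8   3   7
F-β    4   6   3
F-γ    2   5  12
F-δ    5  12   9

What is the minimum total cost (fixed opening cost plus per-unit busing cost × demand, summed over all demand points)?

Open {F-β, F-γ, F-δ}; cheapest assignment that respects the capacities:
  F-β (cap 19, load 12): R3 — cost 12×3 = 36
  F-γ (cap 12, load 10): R2 — cost 10×5 = 50
  F-δ (cap 22, load 12): R1 — cost 12×5 = 60
  Shipping 146, fixed 169 → total 315.
  Any other capacity-feasible assignment to {F-β, F-γ, F-δ} ships for at least 146.
Compare {F-β, F-δ}: its best feasible assignment gives total 325.
Compare {F-α, F-β, F-γ}: its best feasible assignment gives total 330.
Every other set of open sites that can feasibly serve all demand totals ≥ 325 even under its best assignment. Minimum: 315.

315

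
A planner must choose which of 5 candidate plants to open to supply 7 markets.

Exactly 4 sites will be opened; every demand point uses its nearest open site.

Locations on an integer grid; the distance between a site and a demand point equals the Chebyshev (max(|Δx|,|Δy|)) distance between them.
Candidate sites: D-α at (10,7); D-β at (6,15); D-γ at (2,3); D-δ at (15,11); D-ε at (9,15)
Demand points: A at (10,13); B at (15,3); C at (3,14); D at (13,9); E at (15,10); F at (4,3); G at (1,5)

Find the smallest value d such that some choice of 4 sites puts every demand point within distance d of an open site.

Open {D-α, D-β, D-γ, D-δ}.
  Farthest demand point is B at distance 5 (to D-α); all others are ≤ 5.
With {D-α, D-β, D-γ, D-ε} the worst case is 5.
With {D-α, D-γ, D-δ, D-ε} the worst case is 6.
No size-4 selection achieves below 5.

5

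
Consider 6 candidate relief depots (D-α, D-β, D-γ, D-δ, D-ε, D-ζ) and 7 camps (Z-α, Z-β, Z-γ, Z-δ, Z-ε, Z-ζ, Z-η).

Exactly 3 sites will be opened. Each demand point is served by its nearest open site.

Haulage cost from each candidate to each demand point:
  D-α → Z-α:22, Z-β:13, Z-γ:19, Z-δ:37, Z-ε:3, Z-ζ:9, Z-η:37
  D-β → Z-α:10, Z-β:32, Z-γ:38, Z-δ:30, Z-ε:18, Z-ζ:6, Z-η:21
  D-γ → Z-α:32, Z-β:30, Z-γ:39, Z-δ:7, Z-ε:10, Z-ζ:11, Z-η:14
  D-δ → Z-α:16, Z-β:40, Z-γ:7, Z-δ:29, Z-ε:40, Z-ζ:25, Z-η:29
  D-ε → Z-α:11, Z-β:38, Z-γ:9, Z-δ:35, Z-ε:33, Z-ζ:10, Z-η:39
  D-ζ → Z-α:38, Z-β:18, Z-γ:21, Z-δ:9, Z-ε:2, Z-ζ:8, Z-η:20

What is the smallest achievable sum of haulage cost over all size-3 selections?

66

Open {D-α, D-γ, D-ε}.
  Z-α→D-ε 11, Z-β→D-α 13, Z-γ→D-ε 9, Z-δ→D-γ 7, Z-ε→D-α 3, Z-ζ→D-α 9, Z-η→D-γ 14  ⇒ total 66.
Compare {D-α, D-γ, D-δ}: total 69.
Compare {D-γ, D-ε, D-ζ}: total 69.
No size-3 selection does better; minimum is 66.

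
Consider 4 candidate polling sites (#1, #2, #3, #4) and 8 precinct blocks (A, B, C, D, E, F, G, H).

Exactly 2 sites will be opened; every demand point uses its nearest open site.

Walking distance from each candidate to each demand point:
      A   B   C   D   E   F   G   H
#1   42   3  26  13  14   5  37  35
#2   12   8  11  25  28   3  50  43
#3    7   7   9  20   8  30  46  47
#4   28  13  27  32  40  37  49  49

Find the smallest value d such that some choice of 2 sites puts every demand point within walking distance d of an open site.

37

Open {#1, #2}.
  Farthest demand point is G at walking distance 37 (to #1); all others are ≤ 37.
With {#1, #3} the worst case is 37.
With {#1, #4} the worst case is 37.
No size-2 selection achieves below 37.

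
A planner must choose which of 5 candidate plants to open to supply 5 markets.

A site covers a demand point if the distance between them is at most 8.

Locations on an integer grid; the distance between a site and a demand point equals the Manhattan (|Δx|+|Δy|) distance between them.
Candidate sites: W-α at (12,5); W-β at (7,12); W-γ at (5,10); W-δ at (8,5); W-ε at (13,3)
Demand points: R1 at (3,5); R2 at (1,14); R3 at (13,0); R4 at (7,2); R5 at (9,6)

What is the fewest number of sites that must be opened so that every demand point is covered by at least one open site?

Coverage sets (demand points within 8 of each site):
  W-α: {R3, R4, R5}
  W-β: {R2, R5}
  W-γ: {R1, R2, R5}
  W-δ: {R1, R4, R5}
  W-ε: {R3, R4, R5}
No single site covers all 5 demand points.
But {W-α, W-γ} covers everything, so the minimum is 2.

2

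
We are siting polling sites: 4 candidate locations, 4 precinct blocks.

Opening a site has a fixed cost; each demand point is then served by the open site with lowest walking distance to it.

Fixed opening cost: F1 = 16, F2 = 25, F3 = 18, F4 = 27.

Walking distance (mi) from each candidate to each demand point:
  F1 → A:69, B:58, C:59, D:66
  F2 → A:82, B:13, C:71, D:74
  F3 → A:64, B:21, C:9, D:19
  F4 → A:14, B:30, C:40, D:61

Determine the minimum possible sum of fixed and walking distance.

108

Open {F3, F4}: assign each demand point to its cheapest open site.
  A→F4 14, B→F3 21, C→F3 9, D→F3 19
  walking distance 63, fixed 45 → total 108.
Compare {F1, F3, F4}: walking distance 63 + fixed 61 = 124.
Compare {F2, F3, F4}: walking distance 55 + fixed 70 = 125.
Compare {F3}: walking distance 113 + fixed 18 = 131.
All other subsets cost ≥ 124. Minimum total cost: 108.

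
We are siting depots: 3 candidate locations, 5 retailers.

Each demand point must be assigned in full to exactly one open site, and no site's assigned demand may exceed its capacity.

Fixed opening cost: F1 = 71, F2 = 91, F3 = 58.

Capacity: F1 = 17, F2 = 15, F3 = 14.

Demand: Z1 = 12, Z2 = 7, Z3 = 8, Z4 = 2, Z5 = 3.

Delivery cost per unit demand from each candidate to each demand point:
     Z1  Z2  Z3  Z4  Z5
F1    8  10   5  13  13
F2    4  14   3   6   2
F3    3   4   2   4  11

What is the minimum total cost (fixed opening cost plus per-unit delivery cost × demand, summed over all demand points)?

350

Open {F1, F2, F3}; cheapest assignment that respects the capacities:
  F1 (cap 17, load 8): Z3 — cost 8×5 = 40
  F2 (cap 15, load 15): Z1, Z5 — cost 12×4 + 3×2 = 54
  F3 (cap 14, load 9): Z2, Z4 — cost 7×4 + 2×4 = 36
  Shipping 130, fixed 220 → total 350.
  Any other capacity-feasible assignment to {F1, F2, F3} ships for at least 130.
Compare {F1, F2}: its best feasible assignment gives total 352.
Every other set of open sites that can feasibly serve all demand totals ≥ 352 even under its best assignment. Minimum: 350.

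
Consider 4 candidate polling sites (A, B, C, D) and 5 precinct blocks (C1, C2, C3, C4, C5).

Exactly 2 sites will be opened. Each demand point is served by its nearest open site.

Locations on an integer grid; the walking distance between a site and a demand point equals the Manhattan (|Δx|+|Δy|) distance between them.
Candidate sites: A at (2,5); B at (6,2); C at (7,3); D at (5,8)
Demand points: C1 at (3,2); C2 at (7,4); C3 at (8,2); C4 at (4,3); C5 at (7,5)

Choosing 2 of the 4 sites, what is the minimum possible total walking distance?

11

Open {B, C}.
  C1→B 3, C2→C 1, C3→B 2, C4→B 3, C5→C 2  ⇒ total 11.
Compare {A, C}: total 12.
Compare {C, D}: total 13.
No size-2 selection does better; minimum is 11.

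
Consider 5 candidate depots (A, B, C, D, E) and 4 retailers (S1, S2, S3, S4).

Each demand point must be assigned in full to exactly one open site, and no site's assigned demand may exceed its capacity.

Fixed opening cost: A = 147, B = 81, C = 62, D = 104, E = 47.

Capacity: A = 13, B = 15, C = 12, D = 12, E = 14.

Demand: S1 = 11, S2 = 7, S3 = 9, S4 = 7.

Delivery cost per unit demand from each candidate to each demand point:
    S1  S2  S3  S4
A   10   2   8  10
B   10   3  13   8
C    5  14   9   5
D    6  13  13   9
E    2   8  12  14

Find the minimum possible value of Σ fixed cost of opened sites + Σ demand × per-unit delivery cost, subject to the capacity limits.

Open {B, C, E}; cheapest assignment that respects the capacities:
  B (cap 15, load 14): S2, S4 — cost 7×3 + 7×8 = 77
  C (cap 12, load 9): S3 — cost 9×9 = 81
  E (cap 14, load 11): S1 — cost 11×2 = 22
  Shipping 180, fixed 190 → total 370.
  Any other capacity-feasible assignment to {B, C, E} ships for at least 180.
Compare {A, B, E}: its best feasible assignment gives total 446.
Compare {B, D, E}: its best feasible assignment gives total 448.
Every other set of open sites that can feasibly serve all demand totals ≥ 446 even under its best assignment. Minimum: 370.

370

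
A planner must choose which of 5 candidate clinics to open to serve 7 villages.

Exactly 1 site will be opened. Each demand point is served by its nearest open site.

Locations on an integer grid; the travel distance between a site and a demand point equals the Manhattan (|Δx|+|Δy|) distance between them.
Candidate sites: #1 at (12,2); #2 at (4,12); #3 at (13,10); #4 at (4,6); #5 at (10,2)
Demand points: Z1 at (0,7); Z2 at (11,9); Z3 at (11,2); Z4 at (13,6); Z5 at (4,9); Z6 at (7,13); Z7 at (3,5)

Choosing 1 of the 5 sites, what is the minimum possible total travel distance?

Open {#4}.
  Z1→#4 5, Z2→#4 10, Z3→#4 11, Z4→#4 9, Z5→#4 3, Z6→#4 10, Z7→#4 2  ⇒ total 50.
Compare {#2}: total 66.
Compare {#3}: total 67.
No size-1 selection does better; minimum is 50.

50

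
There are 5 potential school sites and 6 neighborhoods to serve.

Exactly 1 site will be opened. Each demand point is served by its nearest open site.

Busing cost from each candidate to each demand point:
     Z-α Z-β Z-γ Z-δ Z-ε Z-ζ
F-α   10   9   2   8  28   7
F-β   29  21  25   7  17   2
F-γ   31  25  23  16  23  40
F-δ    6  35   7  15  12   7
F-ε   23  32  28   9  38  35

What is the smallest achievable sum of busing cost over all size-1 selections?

Open {F-α}.
  Z-α→F-α 10, Z-β→F-α 9, Z-γ→F-α 2, Z-δ→F-α 8, Z-ε→F-α 28, Z-ζ→F-α 7  ⇒ total 64.
Compare {F-δ}: total 82.
Compare {F-β}: total 101.
No size-1 selection does better; minimum is 64.

64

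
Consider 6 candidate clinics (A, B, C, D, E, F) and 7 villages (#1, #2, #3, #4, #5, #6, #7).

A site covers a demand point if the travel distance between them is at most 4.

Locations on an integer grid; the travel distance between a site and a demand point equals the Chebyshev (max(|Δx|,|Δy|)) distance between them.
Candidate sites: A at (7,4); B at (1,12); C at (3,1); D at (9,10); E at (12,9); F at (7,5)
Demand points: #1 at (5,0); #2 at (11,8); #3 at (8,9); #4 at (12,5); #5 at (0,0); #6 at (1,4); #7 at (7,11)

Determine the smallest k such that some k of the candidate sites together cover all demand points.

Coverage sets (demand points within 4 of each site):
  A: {#1, #2}
  B: {}
  C: {#1, #5, #6}
  D: {#2, #3, #7}
  E: {#2, #3, #4}
  F: {#2, #3}
No 2 sites suffice: every size-2 union leaves at least one demand point uncovered.
But {C, D, E} covers everything, so the minimum is 3.

3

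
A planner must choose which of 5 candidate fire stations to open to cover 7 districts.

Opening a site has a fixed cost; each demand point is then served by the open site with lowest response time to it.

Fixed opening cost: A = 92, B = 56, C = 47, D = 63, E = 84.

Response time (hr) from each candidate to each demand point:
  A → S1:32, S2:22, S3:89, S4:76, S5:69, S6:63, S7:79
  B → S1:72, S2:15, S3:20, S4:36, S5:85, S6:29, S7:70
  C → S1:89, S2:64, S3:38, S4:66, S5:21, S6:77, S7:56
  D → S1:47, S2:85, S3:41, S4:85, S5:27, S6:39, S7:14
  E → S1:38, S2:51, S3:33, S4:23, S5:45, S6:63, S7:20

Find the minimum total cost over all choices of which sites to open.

Open {B, D}: assign each demand point to its cheapest open site.
  S1→D 47, S2→B 15, S3→B 20, S4→B 36, S5→D 27, S6→B 29, S7→D 14
  response time 188, fixed 119 → total 307.
Compare {B, E}: response time 190 + fixed 140 = 330.
Compare {B, C, D}: response time 182 + fixed 166 = 348.
Compare {B, C}: response time 249 + fixed 103 = 352.
All other subsets cost ≥ 330. Minimum total cost: 307.

307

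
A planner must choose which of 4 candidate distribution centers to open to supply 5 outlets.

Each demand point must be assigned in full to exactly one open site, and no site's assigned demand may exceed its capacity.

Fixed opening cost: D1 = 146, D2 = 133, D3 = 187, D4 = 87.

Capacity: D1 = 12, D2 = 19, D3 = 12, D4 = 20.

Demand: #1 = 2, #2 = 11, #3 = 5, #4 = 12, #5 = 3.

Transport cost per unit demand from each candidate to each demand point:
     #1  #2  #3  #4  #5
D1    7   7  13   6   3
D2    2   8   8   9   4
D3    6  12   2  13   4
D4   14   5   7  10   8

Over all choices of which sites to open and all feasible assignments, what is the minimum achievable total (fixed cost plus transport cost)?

434

Open {D2, D4}; cheapest assignment that respects the capacities:
  D2 (cap 19, load 17): #1, #4, #5 — cost 2×2 + 12×9 + 3×4 = 124
  D4 (cap 20, load 16): #2, #3 — cost 11×5 + 5×7 = 90
  Shipping 214, fixed 220 → total 434.
  Any other capacity-feasible assignment to {D2, D4} ships for at least 214.
Compare {D1, D2, D4}: its best feasible assignment gives total 544.
Compare {D1, D3, D4}: its best feasible assignment gives total 581.
Every other set of open sites that can feasibly serve all demand totals ≥ 544 even under its best assignment. Minimum: 434.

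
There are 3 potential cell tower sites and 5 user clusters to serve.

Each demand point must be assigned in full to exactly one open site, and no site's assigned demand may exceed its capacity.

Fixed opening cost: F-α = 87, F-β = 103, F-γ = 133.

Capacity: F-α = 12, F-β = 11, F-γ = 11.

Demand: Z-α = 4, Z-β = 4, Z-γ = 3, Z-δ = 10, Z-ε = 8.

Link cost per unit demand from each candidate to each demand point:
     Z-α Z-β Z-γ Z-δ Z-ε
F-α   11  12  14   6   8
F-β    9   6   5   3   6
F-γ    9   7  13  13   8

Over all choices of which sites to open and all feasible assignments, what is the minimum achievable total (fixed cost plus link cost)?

Open {F-α, F-β, F-γ}; cheapest assignment that respects the capacities:
  F-α (cap 12, load 10): Z-δ — cost 10×6 = 60
  F-β (cap 11, load 11): Z-γ, Z-ε — cost 3×5 + 8×6 = 63
  F-γ (cap 11, load 8): Z-α, Z-β — cost 4×9 + 4×7 = 64
  Shipping 187, fixed 323 → total 510.
  Any other capacity-feasible assignment to {F-α, F-β, F-γ} ships for at least 187.
Total demand is 29 and no other set of sites has combined capacity ≥ 29, so {F-α, F-β, F-γ} is the only feasible choice of open sites. Minimum: 510.

510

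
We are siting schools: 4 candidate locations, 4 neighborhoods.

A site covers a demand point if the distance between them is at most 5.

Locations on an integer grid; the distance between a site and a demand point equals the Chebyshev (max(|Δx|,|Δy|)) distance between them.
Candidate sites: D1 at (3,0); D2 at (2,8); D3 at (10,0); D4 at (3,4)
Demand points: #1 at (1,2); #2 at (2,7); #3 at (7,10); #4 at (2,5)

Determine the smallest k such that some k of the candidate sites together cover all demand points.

Coverage sets (demand points within 5 of each site):
  D1: {#1, #4}
  D2: {#2, #3, #4}
  D3: {}
  D4: {#1, #2, #4}
No single site covers all 4 demand points.
But {D1, D2} covers everything, so the minimum is 2.

2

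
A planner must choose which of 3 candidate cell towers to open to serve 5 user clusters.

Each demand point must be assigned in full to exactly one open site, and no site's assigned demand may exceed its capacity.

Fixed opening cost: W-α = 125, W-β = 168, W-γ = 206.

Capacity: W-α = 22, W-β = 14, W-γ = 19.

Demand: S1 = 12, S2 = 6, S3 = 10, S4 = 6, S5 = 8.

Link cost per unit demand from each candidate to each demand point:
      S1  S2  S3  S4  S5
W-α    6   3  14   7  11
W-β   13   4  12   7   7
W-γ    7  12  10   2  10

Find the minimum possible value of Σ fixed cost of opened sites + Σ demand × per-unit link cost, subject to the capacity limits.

Open {W-α, W-β, W-γ}; cheapest assignment that respects the capacities:
  W-α (cap 22, load 18): S1, S2 — cost 12×6 + 6×3 = 90
  W-β (cap 14, load 8): S5 — cost 8×7 = 56
  W-γ (cap 19, load 16): S3, S4 — cost 10×10 + 6×2 = 112
  Shipping 258, fixed 499 → total 757.
  Any other capacity-feasible assignment to {W-α, W-β, W-γ} ships for at least 258.
Total demand is 42 and no other set of sites has combined capacity ≥ 42, so {W-α, W-β, W-γ} is the only feasible choice of open sites. Minimum: 757.

757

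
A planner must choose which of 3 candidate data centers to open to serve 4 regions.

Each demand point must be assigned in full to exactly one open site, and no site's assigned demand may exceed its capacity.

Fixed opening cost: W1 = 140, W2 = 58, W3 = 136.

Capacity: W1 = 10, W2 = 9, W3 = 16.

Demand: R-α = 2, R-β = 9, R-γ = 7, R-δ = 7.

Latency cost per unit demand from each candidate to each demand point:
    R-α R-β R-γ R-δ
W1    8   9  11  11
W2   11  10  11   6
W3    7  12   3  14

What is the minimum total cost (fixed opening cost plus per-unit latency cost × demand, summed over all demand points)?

387

Open {W2, W3}; cheapest assignment that respects the capacities:
  W2 (cap 9, load 9): R-α, R-δ — cost 2×11 + 7×6 = 64
  W3 (cap 16, load 16): R-β, R-γ — cost 9×12 + 7×3 = 129
  Shipping 193, fixed 194 → total 387.
  Any other capacity-feasible assignment to {W2, W3} ships for at least 193.
Compare {W1, W3}: its best feasible assignment gives total 490.
Compare {W1, W2, W3}: its best feasible assignment gives total 492.
Every other set of open sites that can feasibly serve all demand totals ≥ 490 even under its best assignment. Minimum: 387.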